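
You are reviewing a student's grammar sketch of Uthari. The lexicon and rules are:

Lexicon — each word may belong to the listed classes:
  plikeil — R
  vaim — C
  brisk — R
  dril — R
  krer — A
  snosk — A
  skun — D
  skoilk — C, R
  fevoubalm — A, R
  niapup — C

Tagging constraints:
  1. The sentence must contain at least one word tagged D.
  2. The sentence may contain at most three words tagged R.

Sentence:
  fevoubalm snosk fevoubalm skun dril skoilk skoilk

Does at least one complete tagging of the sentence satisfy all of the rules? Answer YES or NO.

YES

Candidates per position — 1:fevoubalm {A,R}; 2:snosk {A}; 3:fevoubalm {A,R}; 4:skun {D}; 5:dril {R}; 6:skoilk {C,R}; 7:skoilk {C,R}.
One satisfying assignment: A A A D R C R.
Check: rule 1 ✓; rule 2 ✓.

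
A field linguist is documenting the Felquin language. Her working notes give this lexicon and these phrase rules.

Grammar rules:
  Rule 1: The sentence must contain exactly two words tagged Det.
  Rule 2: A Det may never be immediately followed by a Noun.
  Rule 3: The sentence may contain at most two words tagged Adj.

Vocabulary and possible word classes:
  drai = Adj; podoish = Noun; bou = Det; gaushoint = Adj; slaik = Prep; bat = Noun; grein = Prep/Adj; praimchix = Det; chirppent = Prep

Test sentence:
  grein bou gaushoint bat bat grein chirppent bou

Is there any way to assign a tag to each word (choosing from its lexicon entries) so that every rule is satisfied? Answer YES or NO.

Candidates per position — 1:grein {Prep,Adj}; 2:bou {Det}; 3:gaushoint {Adj}; 4:bat {Noun}; 5:bat {Noun}; 6:grein {Prep,Adj}; 7:chirppent {Prep}; 8:bou {Det}.
One satisfying assignment: Adj Det Adj Noun Noun Prep Prep Det.
Rule-by-rule: rule 1 ✓; rule 2 ✓; rule 3 ✓.

YES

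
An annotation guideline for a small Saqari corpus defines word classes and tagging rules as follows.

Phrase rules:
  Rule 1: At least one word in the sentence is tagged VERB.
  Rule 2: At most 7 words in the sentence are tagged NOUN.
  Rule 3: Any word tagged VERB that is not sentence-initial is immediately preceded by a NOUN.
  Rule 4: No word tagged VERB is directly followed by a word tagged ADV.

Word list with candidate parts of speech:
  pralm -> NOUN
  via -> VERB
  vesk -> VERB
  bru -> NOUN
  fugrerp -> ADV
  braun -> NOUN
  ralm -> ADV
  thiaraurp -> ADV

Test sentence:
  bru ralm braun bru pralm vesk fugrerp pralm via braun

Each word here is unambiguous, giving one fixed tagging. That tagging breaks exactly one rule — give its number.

4

Fixed tagging: NOUN ADV NOUN NOUN NOUN VERB ADV NOUN VERB NOUN.
Applying the rules: R1 ✓, R2 ✓, R3 ✓, R4 ✗.
Only rule 4 fails.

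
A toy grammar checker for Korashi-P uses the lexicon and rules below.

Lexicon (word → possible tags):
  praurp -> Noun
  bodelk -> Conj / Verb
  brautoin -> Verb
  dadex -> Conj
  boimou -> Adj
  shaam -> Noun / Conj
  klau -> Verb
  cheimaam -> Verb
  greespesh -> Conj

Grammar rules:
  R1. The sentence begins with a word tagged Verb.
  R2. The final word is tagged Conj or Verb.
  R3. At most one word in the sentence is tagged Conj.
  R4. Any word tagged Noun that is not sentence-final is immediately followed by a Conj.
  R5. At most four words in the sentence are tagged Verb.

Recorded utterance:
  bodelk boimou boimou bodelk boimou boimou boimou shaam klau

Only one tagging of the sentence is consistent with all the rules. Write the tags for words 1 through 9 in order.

Candidates per position — 1:bodelk {Conj,Verb}; 2:boimou {Adj}; 3:boimou {Adj}; 4:bodelk {Conj,Verb}; 5:boimou {Adj}; 6:boimou {Adj}; 7:boimou {Adj}; 8:shaam {Noun,Conj}; 9:klau {Verb}.
At position 1, choosing Conj makes rule 1 impossible to satisfy; hence Verb.
At position 8, choosing Noun makes rule 4 impossible to satisfy; hence Conj.
At position 4, choosing Conj makes rule 3 impossible to satisfy; hence Verb.
The only consistent sequence is: Verb Adj Adj Verb Adj Adj Adj Conj Verb.
Verifying each rule — rule 1 ok; rule 2 ok; rule 3 ok; rule 4 ok; rule 5 ok.

Verb Adj Adj Verb Adj Adj Adj Conj Verb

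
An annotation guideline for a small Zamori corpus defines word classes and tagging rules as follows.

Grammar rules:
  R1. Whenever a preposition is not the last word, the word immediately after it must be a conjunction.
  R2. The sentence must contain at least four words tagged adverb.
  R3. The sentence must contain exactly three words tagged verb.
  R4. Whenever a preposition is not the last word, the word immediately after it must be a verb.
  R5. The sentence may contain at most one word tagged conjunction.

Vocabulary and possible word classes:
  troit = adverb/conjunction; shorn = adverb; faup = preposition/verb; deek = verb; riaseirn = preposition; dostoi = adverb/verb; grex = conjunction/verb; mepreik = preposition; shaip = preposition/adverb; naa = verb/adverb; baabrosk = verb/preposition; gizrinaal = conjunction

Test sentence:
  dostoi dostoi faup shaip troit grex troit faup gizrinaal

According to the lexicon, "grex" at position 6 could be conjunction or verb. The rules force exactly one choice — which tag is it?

Candidates per position — 1:dostoi {adverb,verb}; 2:dostoi {adverb,verb}; 3:faup {preposition,verb}; 4:shaip {preposition,adverb}; 5:troit {adverb,conjunction}; 6:grex {conjunction,verb}; 7:troit {adverb,conjunction}; 8:faup {preposition,verb}; 9:gizrinaal {conjunction}.
Word 3 cannot be preposition — rule 1 would then fail for every completion. It is verb.
Word 4 cannot be preposition — rule 4 would then fail for every completion. It is adverb.
Word 5 cannot be conjunction — rule 5 would then fail for every completion. It is adverb.
Word 6 cannot be conjunction — rule 5 would then fail for every completion. It is verb.
Word 7 cannot be conjunction — rule 5 would then fail for every completion. It is adverb.
Word 8 cannot be preposition — rule 4 would then fail for every completion. It is verb.
Word 1 cannot be verb — rule 3 would then fail for every completion. It is adverb.
Word 2 cannot be verb — rule 3 would then fail for every completion. It is adverb.
That leaves exactly one tagging: adverb adverb verb adverb adverb verb adverb verb conjunction.
Checking: rule 1 ✓; rule 2 ✓; rule 3 ✓; rule 4 ✓; rule 5 ✓.

verb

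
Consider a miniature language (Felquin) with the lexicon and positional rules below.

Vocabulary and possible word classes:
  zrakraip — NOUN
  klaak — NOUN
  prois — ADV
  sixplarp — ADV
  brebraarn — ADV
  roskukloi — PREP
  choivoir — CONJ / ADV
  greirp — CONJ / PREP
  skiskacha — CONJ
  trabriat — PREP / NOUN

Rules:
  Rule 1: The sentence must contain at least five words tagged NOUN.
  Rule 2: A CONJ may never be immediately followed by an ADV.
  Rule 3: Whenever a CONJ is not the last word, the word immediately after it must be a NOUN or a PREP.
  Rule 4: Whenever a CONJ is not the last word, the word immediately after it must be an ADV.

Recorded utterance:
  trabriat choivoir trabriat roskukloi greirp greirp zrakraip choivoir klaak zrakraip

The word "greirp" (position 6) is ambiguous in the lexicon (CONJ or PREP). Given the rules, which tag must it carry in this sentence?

Candidates per position — 1:trabriat {PREP,NOUN}; 2:choivoir {CONJ,ADV}; 3:trabriat {PREP,NOUN}; 4:roskukloi {PREP}; 5:greirp {CONJ,PREP}; 6:greirp {CONJ,PREP}; 7:zrakraip {NOUN}; 8:choivoir {CONJ,ADV}; 9:klaak {NOUN}; 10:zrakraip {NOUN}.
Word 1 cannot be PREP — rule 1 would then fail for every completion. It is NOUN.
Word 2 cannot be CONJ — rule 4 would then fail for every completion. It is ADV.
Word 3 cannot be PREP — rule 1 would then fail for every completion. It is NOUN.
Word 5 cannot be CONJ — rule 4 would then fail for every completion. It is PREP.
Word 6 cannot be CONJ — rule 4 would then fail for every completion. It is PREP.
Word 8 cannot be CONJ — rule 4 would then fail for every completion. It is ADV.
So the tagging must be: NOUN ADV NOUN PREP PREP PREP NOUN ADV NOUN NOUN.
Checking: rule 1 ✓; rule 2 ✓; rule 3 ✓; rule 4 ✓.

PREP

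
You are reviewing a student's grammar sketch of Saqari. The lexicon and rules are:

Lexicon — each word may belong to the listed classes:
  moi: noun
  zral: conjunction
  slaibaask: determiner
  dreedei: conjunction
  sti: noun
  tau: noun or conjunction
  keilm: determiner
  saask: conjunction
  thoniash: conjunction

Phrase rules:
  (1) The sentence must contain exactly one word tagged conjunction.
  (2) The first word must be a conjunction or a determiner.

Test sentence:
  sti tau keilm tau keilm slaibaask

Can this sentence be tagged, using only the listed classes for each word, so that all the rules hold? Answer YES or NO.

Candidates per position — 1:sti {noun}; 2:tau {noun,conjunction}; 3:keilm {determiner}; 4:tau {noun,conjunction}; 5:keilm {determiner}; 6:slaibaask {determiner}.
Rule 2 cannot be satisfied by any choice of tags from the lexicon.
So there is no consistent tagging.

NO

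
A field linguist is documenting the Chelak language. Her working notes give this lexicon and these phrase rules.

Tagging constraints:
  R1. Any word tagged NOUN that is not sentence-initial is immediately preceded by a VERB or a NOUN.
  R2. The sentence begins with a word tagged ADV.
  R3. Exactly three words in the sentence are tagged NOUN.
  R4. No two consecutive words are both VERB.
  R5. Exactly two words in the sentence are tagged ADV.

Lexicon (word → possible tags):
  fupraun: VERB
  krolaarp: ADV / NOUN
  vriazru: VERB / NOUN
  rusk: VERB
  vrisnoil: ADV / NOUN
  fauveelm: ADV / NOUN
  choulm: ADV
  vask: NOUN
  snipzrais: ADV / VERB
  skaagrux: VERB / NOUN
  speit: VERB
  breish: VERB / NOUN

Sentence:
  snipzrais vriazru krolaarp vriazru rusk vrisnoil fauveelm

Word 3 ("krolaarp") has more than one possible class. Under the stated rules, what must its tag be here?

Candidates per position — 1:snipzrais {ADV,VERB}; 2:vriazru {VERB,NOUN}; 3:krolaarp {ADV,NOUN}; 4:vriazru {VERB,NOUN}; 5:rusk {VERB}; 6:vrisnoil {ADV,NOUN}; 7:fauveelm {ADV,NOUN}.
Word 1 cannot be VERB — rule 2 would then fail for every completion. It is ADV.
Word 2 cannot be NOUN — rule 1 would then fail for every completion. It is VERB.
Word 4 cannot be VERB — rule 4 would then fail for every completion. It is NOUN.
Word 3 cannot be ADV — rule 1 would then fail for every completion. It is NOUN.
The remaining ambiguous positions (6, 7) are resolved jointly — only one combination satisfies every rule.
So the tagging must be: ADV VERB NOUN NOUN VERB NOUN ADV.
Check: rule 1 ✓; rule 2 ✓; rule 3 ✓; rule 4 ✓; rule 5 ✓.

NOUN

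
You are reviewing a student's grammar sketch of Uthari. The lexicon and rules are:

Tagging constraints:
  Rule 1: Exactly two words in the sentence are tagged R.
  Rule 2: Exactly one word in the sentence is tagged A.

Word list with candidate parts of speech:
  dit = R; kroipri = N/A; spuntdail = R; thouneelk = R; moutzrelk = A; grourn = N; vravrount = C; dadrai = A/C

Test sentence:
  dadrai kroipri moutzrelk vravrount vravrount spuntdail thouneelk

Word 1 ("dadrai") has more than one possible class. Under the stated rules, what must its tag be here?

C

Candidates per position — 1:dadrai {A,C}; 2:kroipri {N,A}; 3:moutzrelk {A}; 4:vravrount {C}; 5:vravrount {C}; 6:spuntdail {R}; 7:thouneelk {R}.
If word 1 were A, no tagging could satisfy rule 2; so word 1 is C.
If word 2 were A, no tagging could satisfy rule 2; so word 2 is N.
That leaves exactly one tagging: C N A C C R R.
Checking: rule 1 holds; rule 2 holds.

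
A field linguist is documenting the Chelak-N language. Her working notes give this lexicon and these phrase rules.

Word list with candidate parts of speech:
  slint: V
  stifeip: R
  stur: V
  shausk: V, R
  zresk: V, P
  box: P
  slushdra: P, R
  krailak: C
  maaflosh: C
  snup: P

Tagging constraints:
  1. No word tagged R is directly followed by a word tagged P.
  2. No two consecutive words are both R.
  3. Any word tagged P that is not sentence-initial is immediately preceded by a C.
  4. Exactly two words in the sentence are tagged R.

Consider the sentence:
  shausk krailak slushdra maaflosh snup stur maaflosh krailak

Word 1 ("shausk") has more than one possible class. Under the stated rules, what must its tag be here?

R

Candidates per position — 1:shausk {V,R}; 2:krailak {C}; 3:slushdra {P,R}; 4:maaflosh {C}; 5:snup {P}; 6:stur {V}; 7:maaflosh {C}; 8:krailak {C}.
If word 1 were V, no tagging could satisfy rule 4; so word 1 is R.
If word 3 were P, no tagging could satisfy rule 4; so word 3 is R.
The unique satisfying tagging is: R C R C P V C C.
Verifying each rule — rule 1 holds; rule 2 holds; rule 3 holds; rule 4 holds.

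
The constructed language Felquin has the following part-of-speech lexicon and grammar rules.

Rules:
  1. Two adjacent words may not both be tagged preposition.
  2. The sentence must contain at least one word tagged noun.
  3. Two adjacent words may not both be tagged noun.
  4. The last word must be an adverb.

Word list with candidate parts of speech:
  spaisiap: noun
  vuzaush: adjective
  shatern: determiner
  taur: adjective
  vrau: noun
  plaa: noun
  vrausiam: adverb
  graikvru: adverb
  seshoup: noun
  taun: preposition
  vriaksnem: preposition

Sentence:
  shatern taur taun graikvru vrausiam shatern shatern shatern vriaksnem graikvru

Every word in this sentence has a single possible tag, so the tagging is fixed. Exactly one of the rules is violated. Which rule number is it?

Fixed tagging: determiner adjective preposition adverb adverb determiner determiner determiner preposition adverb.
Rule check: R1 ✓, R2 ✗, R3 ✓, R4 ✓.
Only rule 2 fails.

2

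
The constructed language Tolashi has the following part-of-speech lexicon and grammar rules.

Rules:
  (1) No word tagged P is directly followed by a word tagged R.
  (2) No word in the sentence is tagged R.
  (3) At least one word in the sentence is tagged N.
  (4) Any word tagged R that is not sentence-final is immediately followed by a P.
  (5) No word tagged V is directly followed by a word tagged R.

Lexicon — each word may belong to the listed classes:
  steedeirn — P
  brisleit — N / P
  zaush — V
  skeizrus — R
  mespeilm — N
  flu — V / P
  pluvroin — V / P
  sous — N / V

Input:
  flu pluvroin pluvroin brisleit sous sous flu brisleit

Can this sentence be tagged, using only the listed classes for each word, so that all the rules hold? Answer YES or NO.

YES

Candidates per position — 1:flu {V,P}; 2:pluvroin {V,P}; 3:pluvroin {V,P}; 4:brisleit {N,P}; 5:sous {N,V}; 6:sous {N,V}; 7:flu {V,P}; 8:brisleit {N,P}.
One satisfying assignment: V V P N V N V N.
Checking: rule 1 satisfied; rule 2 satisfied; rule 3 satisfied; rule 4 satisfied; rule 5 satisfied.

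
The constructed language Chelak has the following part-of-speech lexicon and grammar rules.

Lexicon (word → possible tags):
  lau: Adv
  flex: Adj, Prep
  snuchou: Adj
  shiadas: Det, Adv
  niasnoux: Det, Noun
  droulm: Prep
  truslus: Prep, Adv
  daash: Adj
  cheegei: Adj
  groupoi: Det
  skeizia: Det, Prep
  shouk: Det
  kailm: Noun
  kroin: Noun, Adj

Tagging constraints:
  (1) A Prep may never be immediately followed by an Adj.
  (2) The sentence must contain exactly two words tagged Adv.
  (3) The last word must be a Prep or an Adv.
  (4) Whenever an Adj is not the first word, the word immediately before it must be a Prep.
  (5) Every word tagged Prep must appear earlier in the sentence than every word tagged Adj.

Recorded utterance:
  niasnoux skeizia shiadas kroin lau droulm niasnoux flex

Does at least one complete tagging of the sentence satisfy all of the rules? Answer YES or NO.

YES

Candidates per position — 1:niasnoux {Det,Noun}; 2:skeizia {Det,Prep}; 3:shiadas {Det,Adv}; 4:kroin {Noun,Adj}; 5:lau {Adv}; 6:droulm {Prep}; 7:niasnoux {Det,Noun}; 8:flex {Adj,Prep}.
One satisfying assignment: Det Prep Adv Noun Adv Prep Noun Prep.
Verifying each rule — rule 1 ✓; rule 2 ✓; rule 3 ✓; rule 4 ✓; rule 5 ✓.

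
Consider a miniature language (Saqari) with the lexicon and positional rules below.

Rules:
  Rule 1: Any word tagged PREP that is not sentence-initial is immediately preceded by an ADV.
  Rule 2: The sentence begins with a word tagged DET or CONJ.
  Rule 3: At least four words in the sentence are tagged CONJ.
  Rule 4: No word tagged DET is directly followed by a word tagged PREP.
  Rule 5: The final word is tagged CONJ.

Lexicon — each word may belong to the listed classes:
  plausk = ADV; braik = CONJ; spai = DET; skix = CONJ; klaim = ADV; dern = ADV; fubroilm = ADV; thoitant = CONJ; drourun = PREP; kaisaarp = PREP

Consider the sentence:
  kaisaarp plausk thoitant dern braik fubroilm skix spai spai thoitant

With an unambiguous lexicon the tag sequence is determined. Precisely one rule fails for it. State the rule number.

Fixed tagging: PREP ADV CONJ ADV CONJ ADV CONJ DET DET CONJ.
Applying the rules: R1 ✓, R2 ✗, R3 ✓, R4 ✓, R5 ✓.
Only rule 2 fails.

2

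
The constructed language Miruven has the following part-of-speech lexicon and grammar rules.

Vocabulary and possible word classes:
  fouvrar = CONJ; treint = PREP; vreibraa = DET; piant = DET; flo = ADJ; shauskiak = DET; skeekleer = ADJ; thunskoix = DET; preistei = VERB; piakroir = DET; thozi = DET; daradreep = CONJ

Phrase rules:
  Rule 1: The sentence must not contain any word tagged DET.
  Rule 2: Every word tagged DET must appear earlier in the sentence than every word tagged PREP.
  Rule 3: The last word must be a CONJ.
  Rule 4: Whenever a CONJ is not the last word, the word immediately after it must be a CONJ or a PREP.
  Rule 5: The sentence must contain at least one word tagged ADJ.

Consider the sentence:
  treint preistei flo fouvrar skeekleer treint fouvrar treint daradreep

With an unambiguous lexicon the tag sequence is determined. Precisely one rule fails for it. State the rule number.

4

Fixed tagging: PREP VERB ADJ CONJ ADJ PREP CONJ PREP CONJ.
Rule check: R1 ok, R2 ok, R3 ok, R4 fails, R5 ok.
Only rule 4 fails.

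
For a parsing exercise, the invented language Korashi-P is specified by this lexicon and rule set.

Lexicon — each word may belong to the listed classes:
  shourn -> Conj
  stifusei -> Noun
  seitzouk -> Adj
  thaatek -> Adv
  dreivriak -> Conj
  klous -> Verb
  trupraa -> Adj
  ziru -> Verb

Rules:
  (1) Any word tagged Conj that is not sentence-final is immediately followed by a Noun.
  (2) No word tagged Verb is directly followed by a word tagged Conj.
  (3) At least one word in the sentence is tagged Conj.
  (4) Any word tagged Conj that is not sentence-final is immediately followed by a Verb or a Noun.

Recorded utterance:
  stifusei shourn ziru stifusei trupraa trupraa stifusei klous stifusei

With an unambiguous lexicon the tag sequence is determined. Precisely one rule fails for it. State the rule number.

Fixed tagging: Noun Conj Verb Noun Adj Adj Noun Verb Noun.
Applying the rules: R1 ✗, R2 ✓, R3 ✓, R4 ✓.
Only rule 1 fails.

1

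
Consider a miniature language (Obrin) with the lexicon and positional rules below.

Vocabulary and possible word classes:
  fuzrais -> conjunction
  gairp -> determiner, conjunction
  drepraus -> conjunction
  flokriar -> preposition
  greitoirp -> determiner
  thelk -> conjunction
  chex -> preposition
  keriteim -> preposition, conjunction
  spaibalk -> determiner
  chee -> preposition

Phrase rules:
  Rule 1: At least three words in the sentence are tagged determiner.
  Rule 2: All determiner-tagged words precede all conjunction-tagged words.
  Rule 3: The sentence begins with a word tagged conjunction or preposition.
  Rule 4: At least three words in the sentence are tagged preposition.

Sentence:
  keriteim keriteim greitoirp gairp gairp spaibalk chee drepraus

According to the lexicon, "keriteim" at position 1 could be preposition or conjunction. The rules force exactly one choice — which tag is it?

Candidates per position — 1:keriteim {preposition,conjunction}; 2:keriteim {preposition,conjunction}; 3:greitoirp {determiner}; 4:gairp {determiner,conjunction}; 5:gairp {determiner,conjunction}; 6:spaibalk {determiner}; 7:chee {preposition}; 8:drepraus {conjunction}.
At position 1, choosing conjunction makes rule 2 impossible to satisfy; hence preposition.
At position 2, choosing conjunction makes rule 2 impossible to satisfy; hence preposition.
At position 4, choosing conjunction makes rule 2 impossible to satisfy; hence determiner.
At position 5, choosing conjunction makes rule 2 impossible to satisfy; hence determiner.
The only consistent sequence is: preposition preposition determiner determiner determiner determiner preposition conjunction.
Check: rule 1 ✓; rule 2 ✓; rule 3 ✓; rule 4 ✓.

preposition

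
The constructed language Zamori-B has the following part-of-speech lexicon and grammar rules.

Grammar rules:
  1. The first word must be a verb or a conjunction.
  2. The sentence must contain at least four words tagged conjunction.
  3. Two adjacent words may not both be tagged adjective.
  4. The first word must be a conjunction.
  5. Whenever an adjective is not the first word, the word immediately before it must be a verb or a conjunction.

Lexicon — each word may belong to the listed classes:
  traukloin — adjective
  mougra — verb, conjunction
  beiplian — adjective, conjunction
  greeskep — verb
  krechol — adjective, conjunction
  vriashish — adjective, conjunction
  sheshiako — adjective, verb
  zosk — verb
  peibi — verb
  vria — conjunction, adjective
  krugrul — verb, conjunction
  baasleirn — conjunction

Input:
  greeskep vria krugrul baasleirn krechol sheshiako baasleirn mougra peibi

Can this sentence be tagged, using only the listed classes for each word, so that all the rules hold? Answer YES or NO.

Candidates per position — 1:greeskep {verb}; 2:vria {conjunction,adjective}; 3:krugrul {verb,conjunction}; 4:baasleirn {conjunction}; 5:krechol {adjective,conjunction}; 6:sheshiako {adjective,verb}; 7:baasleirn {conjunction}; 8:mougra {verb,conjunction}; 9:peibi {verb}.
Rule 4 cannot be satisfied by any choice of tags from the lexicon.
So there is no consistent tagging.

NO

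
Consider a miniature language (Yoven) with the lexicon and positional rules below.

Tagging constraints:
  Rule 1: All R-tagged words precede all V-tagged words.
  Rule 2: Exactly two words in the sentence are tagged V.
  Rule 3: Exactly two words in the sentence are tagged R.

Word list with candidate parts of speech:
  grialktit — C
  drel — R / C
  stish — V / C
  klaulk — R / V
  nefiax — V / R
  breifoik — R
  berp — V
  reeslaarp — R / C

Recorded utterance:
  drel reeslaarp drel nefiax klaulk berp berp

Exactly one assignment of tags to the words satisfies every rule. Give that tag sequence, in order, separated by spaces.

Candidates per position — 1:drel {R,C}; 2:reeslaarp {R,C}; 3:drel {R,C}; 4:nefiax {V,R}; 5:klaulk {R,V}; 6:berp {V}; 7:berp {V}.
Position 4: V is ruled out by rule 2; that leaves R.
Position 5: V is ruled out by rule 2; that leaves R.
Position 1: R is ruled out by rule 3; that leaves C.
Position 2: R is ruled out by rule 3; that leaves C.
Position 3: R is ruled out by rule 3; that leaves C.
So the tagging must be: C C C R R V V.
Checking: rule 1 satisfied; rule 2 satisfied; rule 3 satisfied.

C C C R R V V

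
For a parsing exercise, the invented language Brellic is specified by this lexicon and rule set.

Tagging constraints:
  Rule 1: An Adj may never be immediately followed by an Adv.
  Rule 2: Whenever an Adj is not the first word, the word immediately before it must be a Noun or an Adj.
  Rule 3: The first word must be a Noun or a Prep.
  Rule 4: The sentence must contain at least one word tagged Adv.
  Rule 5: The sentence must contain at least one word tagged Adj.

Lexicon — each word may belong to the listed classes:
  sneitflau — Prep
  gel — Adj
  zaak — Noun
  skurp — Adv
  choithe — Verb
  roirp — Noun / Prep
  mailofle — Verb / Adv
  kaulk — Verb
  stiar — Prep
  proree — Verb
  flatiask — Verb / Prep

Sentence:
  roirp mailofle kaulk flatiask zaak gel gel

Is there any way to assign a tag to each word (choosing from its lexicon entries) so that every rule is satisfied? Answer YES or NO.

YES

Candidates per position — 1:roirp {Noun,Prep}; 2:mailofle {Verb,Adv}; 3:kaulk {Verb}; 4:flatiask {Verb,Prep}; 5:zaak {Noun}; 6:gel {Adj}; 7:gel {Adj}.
One satisfying assignment: Prep Adv Verb Verb Noun Adj Adj.
Verifying each rule — rule 1 ✓; rule 2 ✓; rule 3 ✓; rule 4 ✓; rule 5 ✓.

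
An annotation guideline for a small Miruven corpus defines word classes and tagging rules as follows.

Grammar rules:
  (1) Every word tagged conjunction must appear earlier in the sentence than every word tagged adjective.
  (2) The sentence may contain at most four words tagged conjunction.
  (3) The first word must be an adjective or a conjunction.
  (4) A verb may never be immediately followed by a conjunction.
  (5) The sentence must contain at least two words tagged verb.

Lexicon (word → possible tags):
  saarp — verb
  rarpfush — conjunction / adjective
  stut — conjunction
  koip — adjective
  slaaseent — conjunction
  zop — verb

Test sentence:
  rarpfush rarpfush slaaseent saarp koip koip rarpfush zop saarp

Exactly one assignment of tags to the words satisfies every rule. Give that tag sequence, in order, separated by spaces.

conjunction conjunction conjunction verb adjective adjective adjective verb verb

Candidates per position — 1:rarpfush {conjunction,adjective}; 2:rarpfush {conjunction,adjective}; 3:slaaseent {conjunction}; 4:saarp {verb}; 5:koip {adjective}; 6:koip {adjective}; 7:rarpfush {conjunction,adjective}; 8:zop {verb}; 9:saarp {verb}.
Position 1: tagging it adjective would leave rule 1 unsatisfiable, so it must be conjunction.
Position 2: tagging it adjective would leave rule 1 unsatisfiable, so it must be conjunction.
Position 7: tagging it conjunction would leave rule 1 unsatisfiable, so it must be adjective.
So the tagging must be: conjunction conjunction conjunction verb adjective adjective adjective verb verb.
Checking: rule 1 ✓; rule 2 ✓; rule 3 ✓; rule 4 ✓; rule 5 ✓.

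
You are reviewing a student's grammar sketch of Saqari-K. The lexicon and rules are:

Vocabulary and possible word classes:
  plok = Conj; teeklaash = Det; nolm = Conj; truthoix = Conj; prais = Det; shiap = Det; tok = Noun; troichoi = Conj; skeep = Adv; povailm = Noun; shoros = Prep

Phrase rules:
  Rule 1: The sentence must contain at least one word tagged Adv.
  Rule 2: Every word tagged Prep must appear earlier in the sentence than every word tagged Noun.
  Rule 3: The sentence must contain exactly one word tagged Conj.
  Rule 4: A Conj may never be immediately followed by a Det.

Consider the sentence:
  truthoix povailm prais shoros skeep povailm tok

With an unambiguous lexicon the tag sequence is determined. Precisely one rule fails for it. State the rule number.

2

Fixed tagging: Conj Noun Det Prep Adv Noun Noun.
Rule check: R1 pass, R2 fail, R3 pass, R4 pass.
Only rule 2 fails.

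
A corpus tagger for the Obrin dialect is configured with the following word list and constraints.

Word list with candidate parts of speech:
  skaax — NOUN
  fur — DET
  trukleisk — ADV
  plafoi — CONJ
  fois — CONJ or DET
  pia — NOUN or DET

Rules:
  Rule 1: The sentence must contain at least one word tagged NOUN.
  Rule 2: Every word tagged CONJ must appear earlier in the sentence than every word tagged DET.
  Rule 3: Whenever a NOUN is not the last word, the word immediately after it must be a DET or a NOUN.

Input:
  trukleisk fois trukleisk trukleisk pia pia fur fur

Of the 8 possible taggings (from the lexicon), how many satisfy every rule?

Candidates per position — 1:trukleisk {ADV}; 2:fois {CONJ,DET}; 3:trukleisk {ADV}; 4:trukleisk {ADV}; 5:pia {NOUN,DET}; 6:pia {NOUN,DET}; 7:fur {DET}; 8:fur {DET}.
There are 8 candidate sequences in total.
Checking each against the rules leaves 6 sequences.
Count = 6.

6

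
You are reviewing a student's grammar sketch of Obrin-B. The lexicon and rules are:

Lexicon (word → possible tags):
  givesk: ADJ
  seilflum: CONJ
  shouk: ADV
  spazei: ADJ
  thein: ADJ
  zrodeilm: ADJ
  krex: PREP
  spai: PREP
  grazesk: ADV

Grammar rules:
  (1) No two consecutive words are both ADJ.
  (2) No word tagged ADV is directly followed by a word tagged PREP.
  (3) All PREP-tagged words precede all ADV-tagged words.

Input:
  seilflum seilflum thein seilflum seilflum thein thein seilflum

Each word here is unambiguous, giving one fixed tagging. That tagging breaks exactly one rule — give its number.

1

Fixed tagging: CONJ CONJ ADJ CONJ CONJ ADJ ADJ CONJ.
Rule check: R1 ✗, R2 ✓, R3 ✓.
Only rule 1 fails.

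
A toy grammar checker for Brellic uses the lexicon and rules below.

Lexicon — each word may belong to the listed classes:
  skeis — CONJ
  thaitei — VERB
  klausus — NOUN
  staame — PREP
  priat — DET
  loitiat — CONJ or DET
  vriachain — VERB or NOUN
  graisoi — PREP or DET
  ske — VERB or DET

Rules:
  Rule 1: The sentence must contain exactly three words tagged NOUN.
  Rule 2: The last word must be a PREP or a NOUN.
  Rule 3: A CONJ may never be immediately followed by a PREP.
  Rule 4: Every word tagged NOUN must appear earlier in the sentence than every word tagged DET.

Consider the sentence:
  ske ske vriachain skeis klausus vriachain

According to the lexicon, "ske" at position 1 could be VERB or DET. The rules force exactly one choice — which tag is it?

VERB

Candidates per position — 1:ske {VERB,DET}; 2:ske {VERB,DET}; 3:vriachain {VERB,NOUN}; 4:skeis {CONJ}; 5:klausus {NOUN}; 6:vriachain {VERB,NOUN}.
If word 1 were DET, no tagging could satisfy rule 4; so word 1 is VERB.
If word 2 were DET, no tagging could satisfy rule 4; so word 2 is VERB.
If word 3 were VERB, no tagging could satisfy rule 1; so word 3 is NOUN.
If word 6 were VERB, no tagging could satisfy rule 1; so word 6 is NOUN.
So the tagging must be: VERB VERB NOUN CONJ NOUN NOUN.
Checking: rule 1 ✓; rule 2 ✓; rule 3 ✓; rule 4 ✓.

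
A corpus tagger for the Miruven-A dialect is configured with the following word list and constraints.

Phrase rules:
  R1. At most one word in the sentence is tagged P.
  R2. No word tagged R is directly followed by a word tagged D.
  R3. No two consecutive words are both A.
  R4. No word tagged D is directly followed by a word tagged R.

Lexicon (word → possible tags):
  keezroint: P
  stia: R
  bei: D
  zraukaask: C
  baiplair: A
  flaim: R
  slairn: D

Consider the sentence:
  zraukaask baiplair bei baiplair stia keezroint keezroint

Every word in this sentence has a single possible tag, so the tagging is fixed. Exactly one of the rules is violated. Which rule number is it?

1

Fixed tagging: C A D A R P P.
Checking each rule: R1 fail, R2 pass, R3 pass, R4 pass.
Only rule 1 fails.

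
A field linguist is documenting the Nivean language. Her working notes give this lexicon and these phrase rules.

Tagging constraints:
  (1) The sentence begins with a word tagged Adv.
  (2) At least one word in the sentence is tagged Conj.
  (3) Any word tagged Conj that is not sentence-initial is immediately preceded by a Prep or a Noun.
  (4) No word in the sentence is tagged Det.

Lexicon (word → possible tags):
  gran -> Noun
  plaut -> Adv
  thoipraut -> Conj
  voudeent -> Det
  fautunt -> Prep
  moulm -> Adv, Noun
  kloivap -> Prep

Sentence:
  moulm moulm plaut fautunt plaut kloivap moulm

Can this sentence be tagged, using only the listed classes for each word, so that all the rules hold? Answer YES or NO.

Candidates per position — 1:moulm {Adv,Noun}; 2:moulm {Adv,Noun}; 3:plaut {Adv}; 4:fautunt {Prep}; 5:plaut {Adv}; 6:kloivap {Prep}; 7:moulm {Adv,Noun}.
Rule 2 cannot be satisfied by any choice of tags from the lexicon.
So there is no consistent tagging.

NO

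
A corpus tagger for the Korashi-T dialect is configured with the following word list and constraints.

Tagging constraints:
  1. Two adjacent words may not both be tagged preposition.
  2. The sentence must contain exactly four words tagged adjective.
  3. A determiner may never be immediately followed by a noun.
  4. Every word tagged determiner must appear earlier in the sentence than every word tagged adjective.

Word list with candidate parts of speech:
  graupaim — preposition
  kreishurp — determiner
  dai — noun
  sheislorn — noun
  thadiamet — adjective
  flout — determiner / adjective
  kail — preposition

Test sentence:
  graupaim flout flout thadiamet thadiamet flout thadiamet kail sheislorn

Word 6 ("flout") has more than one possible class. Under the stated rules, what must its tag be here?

Candidates per position — 1:graupaim {preposition}; 2:flout {determiner,adjective}; 3:flout {determiner,adjective}; 4:thadiamet {adjective}; 5:thadiamet {adjective}; 6:flout {determiner,adjective}; 7:thadiamet {adjective}; 8:kail {preposition}; 9:sheislorn {noun}.
At position 6, choosing determiner makes rule 4 impossible to satisfy; hence adjective.
At position 2, choosing adjective makes rule 2 impossible to satisfy; hence determiner.
At position 3, choosing adjective makes rule 2 impossible to satisfy; hence determiner.
So the tagging must be: preposition determiner determiner adjective adjective adjective adjective preposition noun.
Check: rule 1 satisfied; rule 2 satisfied; rule 3 satisfied; rule 4 satisfied.

adjective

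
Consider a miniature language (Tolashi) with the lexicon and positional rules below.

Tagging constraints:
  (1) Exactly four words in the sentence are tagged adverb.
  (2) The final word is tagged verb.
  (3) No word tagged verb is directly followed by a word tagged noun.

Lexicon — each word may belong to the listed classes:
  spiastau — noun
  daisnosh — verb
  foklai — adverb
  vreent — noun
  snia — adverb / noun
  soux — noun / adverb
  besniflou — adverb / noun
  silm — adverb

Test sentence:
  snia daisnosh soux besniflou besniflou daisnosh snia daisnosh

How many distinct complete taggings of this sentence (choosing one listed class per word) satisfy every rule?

Candidates per position — 1:snia {adverb,noun}; 2:daisnosh {verb}; 3:soux {noun,adverb}; 4:besniflou {adverb,noun}; 5:besniflou {adverb,noun}; 6:daisnosh {verb}; 7:snia {adverb,noun}; 8:daisnosh {verb}.
There are 32 candidate sequences in total.
The sequences that satisfy every rule: adverb verb adverb adverb noun verb adverb verb; adverb verb adverb noun adverb verb adverb verb; noun verb adverb adverb adverb verb adverb verb.
Count = 3.

3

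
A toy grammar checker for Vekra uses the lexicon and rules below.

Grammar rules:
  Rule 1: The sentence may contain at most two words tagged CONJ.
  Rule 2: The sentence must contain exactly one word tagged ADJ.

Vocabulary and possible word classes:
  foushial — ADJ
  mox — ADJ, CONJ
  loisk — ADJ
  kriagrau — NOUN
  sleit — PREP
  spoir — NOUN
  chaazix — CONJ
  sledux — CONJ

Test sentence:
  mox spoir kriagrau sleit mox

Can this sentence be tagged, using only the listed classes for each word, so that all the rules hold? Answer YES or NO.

Candidates per position — 1:mox {ADJ,CONJ}; 2:spoir {NOUN}; 3:kriagrau {NOUN}; 4:sleit {PREP}; 5:mox {ADJ,CONJ}.
One satisfying assignment: ADJ NOUN NOUN PREP CONJ.
Rule-by-rule: rule 1 ✓; rule 2 ✓.

YES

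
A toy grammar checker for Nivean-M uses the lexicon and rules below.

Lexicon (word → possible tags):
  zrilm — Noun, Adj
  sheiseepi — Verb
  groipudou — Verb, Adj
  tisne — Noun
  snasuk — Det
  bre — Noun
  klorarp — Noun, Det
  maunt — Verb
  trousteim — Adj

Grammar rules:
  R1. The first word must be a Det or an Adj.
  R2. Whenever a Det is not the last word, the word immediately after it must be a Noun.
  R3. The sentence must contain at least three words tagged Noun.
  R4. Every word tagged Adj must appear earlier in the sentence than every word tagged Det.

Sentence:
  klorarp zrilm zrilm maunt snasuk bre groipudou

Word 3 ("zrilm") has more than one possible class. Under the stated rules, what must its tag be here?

Noun

Candidates per position — 1:klorarp {Noun,Det}; 2:zrilm {Noun,Adj}; 3:zrilm {Noun,Adj}; 4:maunt {Verb}; 5:snasuk {Det}; 6:bre {Noun}; 7:groipudou {Verb,Adj}.
Position 1: Noun is ruled out by rule 1; that leaves Det.
Position 2: Adj is ruled out by rule 2; that leaves Noun.
Position 3: Adj is ruled out by rule 3; that leaves Noun.
Position 7: Adj is ruled out by rule 4; that leaves Verb.
That leaves exactly one tagging: Det Noun Noun Verb Det Noun Verb.
Rule-by-rule: rule 1 ok; rule 2 ok; rule 3 ok; rule 4 ok.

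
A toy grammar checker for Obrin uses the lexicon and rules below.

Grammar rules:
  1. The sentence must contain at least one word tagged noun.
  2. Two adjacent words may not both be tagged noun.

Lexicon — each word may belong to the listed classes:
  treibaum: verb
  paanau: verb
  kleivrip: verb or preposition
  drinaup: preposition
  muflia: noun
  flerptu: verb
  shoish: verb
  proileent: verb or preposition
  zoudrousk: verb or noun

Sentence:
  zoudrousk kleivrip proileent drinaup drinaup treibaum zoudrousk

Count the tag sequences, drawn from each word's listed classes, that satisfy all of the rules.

Candidates per position — 1:zoudrousk {verb,noun}; 2:kleivrip {verb,preposition}; 3:proileent {verb,preposition}; 4:drinaup {preposition}; 5:drinaup {preposition}; 6:treibaum {verb}; 7:zoudrousk {verb,noun}.
There are 16 candidate sequences in total.
Checking each against the rules leaves 12 sequences.
Count = 12.

12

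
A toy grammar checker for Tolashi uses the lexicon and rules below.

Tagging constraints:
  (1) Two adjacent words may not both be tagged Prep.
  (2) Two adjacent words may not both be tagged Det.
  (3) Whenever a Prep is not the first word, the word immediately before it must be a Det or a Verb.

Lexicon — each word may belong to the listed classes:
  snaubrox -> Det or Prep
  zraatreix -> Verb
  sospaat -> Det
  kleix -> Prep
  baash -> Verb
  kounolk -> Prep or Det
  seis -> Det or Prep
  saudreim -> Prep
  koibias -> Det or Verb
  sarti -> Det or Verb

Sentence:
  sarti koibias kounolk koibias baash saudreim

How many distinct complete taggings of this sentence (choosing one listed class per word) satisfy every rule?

8

Candidates per position — 1:sarti {Det,Verb}; 2:koibias {Det,Verb}; 3:kounolk {Prep,Det}; 4:koibias {Det,Verb}; 5:baash {Verb}; 6:saudreim {Prep}.
There are 16 candidate sequences in total.
Checking each against the rules leaves 8 sequences.
Count = 8.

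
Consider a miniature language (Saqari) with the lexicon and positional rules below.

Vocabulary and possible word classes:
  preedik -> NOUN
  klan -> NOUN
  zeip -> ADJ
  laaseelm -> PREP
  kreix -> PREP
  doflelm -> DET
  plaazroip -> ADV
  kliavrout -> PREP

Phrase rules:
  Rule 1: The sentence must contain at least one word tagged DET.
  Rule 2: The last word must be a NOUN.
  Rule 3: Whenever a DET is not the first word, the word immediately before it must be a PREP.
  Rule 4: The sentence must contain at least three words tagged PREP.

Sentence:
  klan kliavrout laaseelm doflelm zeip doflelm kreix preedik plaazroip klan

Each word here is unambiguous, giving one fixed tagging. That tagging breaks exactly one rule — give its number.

Fixed tagging: NOUN PREP PREP DET ADJ DET PREP NOUN ADV NOUN.
Checking each rule: R1 ok, R2 ok, R3 fails, R4 ok.
Only rule 3 fails.

3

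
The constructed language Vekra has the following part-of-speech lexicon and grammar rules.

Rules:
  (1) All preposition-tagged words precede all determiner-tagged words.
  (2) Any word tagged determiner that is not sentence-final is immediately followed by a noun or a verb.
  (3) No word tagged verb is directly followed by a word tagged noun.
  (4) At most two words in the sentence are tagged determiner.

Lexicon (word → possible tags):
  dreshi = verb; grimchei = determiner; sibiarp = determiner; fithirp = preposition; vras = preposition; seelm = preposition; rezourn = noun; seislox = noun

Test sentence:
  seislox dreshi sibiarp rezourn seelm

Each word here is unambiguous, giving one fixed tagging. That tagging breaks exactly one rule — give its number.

Fixed tagging: noun verb determiner noun preposition.
Checking each rule: R1 violated, R2 holds, R3 holds, R4 holds.
Only rule 1 fails.

1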